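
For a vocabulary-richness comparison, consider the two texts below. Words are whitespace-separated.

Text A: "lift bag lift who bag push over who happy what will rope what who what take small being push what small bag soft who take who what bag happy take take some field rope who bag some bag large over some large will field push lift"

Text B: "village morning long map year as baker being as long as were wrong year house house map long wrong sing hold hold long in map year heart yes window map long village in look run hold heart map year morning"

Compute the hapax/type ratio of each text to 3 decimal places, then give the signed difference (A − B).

A: hapax=2, V=16, ratio=0.125
B: hapax=8, V=19, ratio=0.421
Difference = 0.125 − 0.421 = -0.296

-0.296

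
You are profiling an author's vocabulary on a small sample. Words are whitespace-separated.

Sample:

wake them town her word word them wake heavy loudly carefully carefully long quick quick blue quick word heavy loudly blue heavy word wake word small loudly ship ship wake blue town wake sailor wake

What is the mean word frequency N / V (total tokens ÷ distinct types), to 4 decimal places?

2.5000

N = 35 tokens, V = 14 types.
Mean frequency = N / V = 35 / 14 = 2.5000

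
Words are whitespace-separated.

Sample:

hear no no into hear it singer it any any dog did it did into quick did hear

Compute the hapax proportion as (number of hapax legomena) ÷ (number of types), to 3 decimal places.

0.333

Frequencies: hear:3, it:3, did:3, no:2, into:2, any:2, singer:1, dog:1, quick:1
Hapax count = 3; type count = 9.
Ratio = 3 / 9 = 0.333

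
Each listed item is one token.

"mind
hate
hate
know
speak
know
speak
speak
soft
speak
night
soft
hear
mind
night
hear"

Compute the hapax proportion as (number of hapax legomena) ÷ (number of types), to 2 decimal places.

0.00

Frequencies: speak:4, mind:2, hate:2, know:2, soft:2, night:2, hear:2
Hapax count = 0; type count = 7.
Ratio = 0 / 7 = 0.00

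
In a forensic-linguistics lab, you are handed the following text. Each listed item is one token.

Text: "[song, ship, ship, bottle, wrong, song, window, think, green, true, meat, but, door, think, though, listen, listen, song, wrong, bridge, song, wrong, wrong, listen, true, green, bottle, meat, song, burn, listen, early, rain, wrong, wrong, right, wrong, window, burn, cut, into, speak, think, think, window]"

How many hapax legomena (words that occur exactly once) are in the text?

10

Frequencies: wrong:7, song:5, think:4, listen:4, window:3, ship:2, bottle:2, green:2, true:2, meat:2, burn:2, but:1, door:1, though:1, bridge:1, early:1, rain:1, right:1, cut:1, into:1, … (1 more, each freq 1)
Hapax (freq=1): bridge, but, cut, door, early, into, rain, right, speak, though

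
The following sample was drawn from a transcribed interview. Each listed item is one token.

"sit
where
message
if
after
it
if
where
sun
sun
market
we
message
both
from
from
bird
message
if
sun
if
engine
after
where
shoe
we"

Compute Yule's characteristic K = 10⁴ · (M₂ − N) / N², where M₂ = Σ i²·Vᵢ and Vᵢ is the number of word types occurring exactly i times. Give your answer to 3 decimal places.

Frequencies: if:4, where:3, message:3, sun:3, after:2, we:2, from:2, sit:1, it:1, market:1, both:1, bird:1, engine:1, shoe:1
N = 26. Frequency spectrum: V_1=7, V_2=3, V_3=3, V_4=1
M₂ = 1²·7 + 2²·3 + 3²·3 + 4²·1 = 62
K = 10000 × (62 − 26) / 26² = 532.544

532.544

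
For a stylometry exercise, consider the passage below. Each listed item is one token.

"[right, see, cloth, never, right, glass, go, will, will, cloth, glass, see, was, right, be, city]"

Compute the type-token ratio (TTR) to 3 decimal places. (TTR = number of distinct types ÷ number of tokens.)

0.625

N = 16 tokens, V = 10 types.
TTR = V / N = 10 / 16 = 0.625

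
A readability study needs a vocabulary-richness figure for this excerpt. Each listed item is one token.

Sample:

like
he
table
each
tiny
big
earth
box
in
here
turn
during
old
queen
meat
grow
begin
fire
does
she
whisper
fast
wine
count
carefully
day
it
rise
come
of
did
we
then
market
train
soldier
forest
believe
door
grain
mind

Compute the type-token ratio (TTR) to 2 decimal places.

1.00

N = 41 tokens, V = 41 types.
TTR = V / N = 41 / 41 = 1.00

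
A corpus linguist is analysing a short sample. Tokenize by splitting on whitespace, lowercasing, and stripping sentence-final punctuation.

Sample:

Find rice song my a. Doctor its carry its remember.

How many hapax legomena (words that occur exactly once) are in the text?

Frequencies: its:2, find:1, rice:1, song:1, my:1, a:1, doctor:1, carry:1, remember:1
Hapax (freq=1): a, carry, doctor, find, my, remember, rice, song

8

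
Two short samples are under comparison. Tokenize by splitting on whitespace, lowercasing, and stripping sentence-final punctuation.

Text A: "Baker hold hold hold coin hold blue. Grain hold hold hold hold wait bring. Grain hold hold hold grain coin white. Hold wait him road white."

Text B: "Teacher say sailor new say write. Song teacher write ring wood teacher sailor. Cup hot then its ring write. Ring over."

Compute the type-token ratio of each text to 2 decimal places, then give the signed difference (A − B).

TTR(A) = 10/26 = 0.38
TTR(B) = 13/21 = 0.62
Difference = 0.38 − 0.62 = -0.24

-0.24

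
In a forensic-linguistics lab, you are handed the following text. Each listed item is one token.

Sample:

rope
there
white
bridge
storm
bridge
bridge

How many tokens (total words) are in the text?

7

Tokens: rope, there, white, bridge, storm, bridge, bridge
N = 7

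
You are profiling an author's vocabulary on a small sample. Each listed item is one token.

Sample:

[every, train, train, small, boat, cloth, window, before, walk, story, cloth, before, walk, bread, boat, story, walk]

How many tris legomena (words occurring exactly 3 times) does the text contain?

Frequencies: walk:3, train:2, boat:2, cloth:2, before:2, story:2, every:1, small:1, window:1, bread:1
Words with frequency 3: walk

1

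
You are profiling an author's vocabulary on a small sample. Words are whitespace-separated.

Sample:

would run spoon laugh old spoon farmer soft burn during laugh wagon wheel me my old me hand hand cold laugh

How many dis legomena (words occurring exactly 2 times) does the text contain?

Frequencies: laugh:3, spoon:2, old:2, me:2, hand:2, would:1, run:1, farmer:1, soft:1, burn:1, during:1, wagon:1, wheel:1, my:1, cold:1
Words with frequency 2: hand, me, old, spoon

4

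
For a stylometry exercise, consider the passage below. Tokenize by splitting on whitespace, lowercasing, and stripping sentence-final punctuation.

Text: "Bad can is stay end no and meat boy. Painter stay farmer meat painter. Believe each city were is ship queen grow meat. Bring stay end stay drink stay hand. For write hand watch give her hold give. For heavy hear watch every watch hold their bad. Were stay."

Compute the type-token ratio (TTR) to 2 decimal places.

0.63

N = 49 tokens, V = 31 types.
TTR = V / N = 31 / 49 = 0.63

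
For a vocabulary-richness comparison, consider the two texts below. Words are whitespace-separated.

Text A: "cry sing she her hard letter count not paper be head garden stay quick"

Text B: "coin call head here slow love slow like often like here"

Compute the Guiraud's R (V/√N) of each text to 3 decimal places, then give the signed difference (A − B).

1.330

A: V=14, N=14, R=3.742
B: V=8, N=11, R=2.412
Difference = 3.742 − 2.412 = 1.330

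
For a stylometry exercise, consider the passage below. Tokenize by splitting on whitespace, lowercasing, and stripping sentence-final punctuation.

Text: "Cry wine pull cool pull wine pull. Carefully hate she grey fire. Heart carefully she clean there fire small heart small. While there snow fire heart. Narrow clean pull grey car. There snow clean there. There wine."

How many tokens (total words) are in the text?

Tokens: cry, wine, pull, cool, pull, wine, pull, carefully, hate, she, grey, fire, heart, carefully, she, clean, there, fire, small, heart, small, while, there, snow, fire, heart, narrow, clean, pull, grey, car, there, snow, clean, there, there, wine
N = 37

37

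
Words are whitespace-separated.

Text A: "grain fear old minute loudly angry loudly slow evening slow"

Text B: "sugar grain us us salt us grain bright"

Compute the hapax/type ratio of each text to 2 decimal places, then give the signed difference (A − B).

A: hapax=6, V=8, ratio=0.75
B: hapax=3, V=5, ratio=0.60
Difference = 0.75 − 0.60 = 0.15

0.15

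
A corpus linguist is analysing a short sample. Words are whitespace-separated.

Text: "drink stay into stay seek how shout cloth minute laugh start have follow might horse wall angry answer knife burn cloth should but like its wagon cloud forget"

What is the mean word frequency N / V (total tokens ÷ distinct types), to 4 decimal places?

1.0769

N = 28 tokens, V = 26 types.
Mean frequency = N / V = 28 / 26 = 1.0769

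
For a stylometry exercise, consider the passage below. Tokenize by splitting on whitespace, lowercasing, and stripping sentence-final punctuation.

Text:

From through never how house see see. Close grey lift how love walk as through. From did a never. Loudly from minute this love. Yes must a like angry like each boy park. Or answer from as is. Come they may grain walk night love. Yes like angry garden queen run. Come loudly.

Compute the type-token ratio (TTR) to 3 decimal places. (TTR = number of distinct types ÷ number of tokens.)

N = 53 tokens, V = 35 types.
TTR = V / N = 35 / 53 = 0.660

0.660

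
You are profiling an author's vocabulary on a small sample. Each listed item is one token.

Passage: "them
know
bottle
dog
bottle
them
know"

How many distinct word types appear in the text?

Distinct types: {bottle, dog, know, them}
V = 4

4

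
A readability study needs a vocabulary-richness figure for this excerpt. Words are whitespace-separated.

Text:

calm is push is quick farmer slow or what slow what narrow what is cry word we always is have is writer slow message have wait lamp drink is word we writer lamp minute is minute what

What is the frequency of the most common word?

7

Frequencies: is:7, what:4, slow:3, word:2, we:2, have:2, writer:2, lamp:2, minute:2, calm:1, push:1, quick:1, farmer:1, or:1, narrow:1, cry:1, always:1, message:1, wait:1, drink:1
Most common: 'is' with frequency 7.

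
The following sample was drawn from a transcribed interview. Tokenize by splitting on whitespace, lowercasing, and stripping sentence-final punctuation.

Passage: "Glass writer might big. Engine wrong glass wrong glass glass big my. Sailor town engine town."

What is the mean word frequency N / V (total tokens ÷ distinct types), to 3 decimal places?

N = 16 tokens, V = 9 types.
Mean frequency = N / V = 16 / 9 = 1.778

1.778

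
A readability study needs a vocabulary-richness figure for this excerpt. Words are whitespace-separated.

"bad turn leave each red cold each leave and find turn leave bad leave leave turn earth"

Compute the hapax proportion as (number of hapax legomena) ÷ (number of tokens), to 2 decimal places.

Frequencies: leave:5, turn:3, bad:2, each:2, red:1, cold:1, and:1, find:1, earth:1
Hapax count = 5; token count = 17.
Ratio = 5 / 17 = 0.29

0.29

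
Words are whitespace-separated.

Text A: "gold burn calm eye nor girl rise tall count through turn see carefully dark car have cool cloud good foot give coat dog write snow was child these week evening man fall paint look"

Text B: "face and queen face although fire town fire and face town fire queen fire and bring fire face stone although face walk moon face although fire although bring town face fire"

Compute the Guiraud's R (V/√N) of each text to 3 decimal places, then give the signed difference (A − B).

4.035

A: V=34, N=34, R=5.831
B: V=10, N=31, R=1.796
Difference = 5.831 − 1.796 = 4.035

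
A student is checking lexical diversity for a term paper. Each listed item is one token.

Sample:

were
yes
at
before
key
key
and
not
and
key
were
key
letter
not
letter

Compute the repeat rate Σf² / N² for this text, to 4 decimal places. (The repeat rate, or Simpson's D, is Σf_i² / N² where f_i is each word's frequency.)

0.1556

Frequencies: key:4, were:2, and:2, not:2, letter:2, yes:1, at:1, before:1
Σf² = 35; N² = 225
Repeat rate = 35 / 225 = 0.1556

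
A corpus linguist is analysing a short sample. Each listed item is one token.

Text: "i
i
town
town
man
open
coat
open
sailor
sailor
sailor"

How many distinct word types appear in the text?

Distinct types: {coat, i, man, open, sailor, town}
V = 6

6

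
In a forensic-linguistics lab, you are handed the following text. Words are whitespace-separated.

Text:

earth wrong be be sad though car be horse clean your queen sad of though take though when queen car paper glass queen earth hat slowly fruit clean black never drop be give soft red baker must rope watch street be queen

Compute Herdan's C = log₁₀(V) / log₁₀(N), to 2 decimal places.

0.90

N = 42, V = 29.
log₁₀(V) = 1.462398, log₁₀(N) = 1.623249
C = 1.462398 / 1.623249 = 0.90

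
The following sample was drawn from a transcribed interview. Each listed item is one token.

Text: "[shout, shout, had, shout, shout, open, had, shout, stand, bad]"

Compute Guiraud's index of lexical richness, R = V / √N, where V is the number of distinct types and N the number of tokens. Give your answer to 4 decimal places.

1.5811

N = 10, V = 5.
√N = 3.162278
R = 5 / 3.162278 = 1.5811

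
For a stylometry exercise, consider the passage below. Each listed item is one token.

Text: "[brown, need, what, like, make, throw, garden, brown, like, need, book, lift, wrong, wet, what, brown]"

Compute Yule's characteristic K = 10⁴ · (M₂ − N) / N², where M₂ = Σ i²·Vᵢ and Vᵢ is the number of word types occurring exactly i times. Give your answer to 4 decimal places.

Frequencies: brown:3, need:2, what:2, like:2, make:1, throw:1, garden:1, book:1, lift:1, wrong:1, wet:1
N = 16. Frequency spectrum: V_1=7, V_2=3, V_3=1
M₂ = 1²·7 + 2²·3 + 3²·1 = 28
K = 10000 × (28 − 16) / 16² = 468.7500

468.7500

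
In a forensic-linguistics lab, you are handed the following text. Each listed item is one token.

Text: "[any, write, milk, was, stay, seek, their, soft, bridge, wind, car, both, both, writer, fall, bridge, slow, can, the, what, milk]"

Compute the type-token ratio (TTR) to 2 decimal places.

N = 21 tokens, V = 18 types.
TTR = V / N = 18 / 21 = 0.86

0.86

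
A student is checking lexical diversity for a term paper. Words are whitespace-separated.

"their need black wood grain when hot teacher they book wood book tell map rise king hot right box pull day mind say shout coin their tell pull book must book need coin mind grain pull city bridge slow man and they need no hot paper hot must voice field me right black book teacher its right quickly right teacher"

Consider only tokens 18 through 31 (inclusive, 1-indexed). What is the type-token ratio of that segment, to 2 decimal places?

0.86

Segment tokens 18–31: right, box, pull, day, mind, say, shout, coin, their, tell, pull, book, must, book
Segment N = 14, segment V = 12.
TTR = 12 / 14 = 0.86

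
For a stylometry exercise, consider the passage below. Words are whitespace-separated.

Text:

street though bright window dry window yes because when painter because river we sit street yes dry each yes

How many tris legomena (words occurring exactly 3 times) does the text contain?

1

Frequencies: yes:3, street:2, window:2, dry:2, because:2, though:1, bright:1, when:1, painter:1, river:1, we:1, sit:1, each:1
Words with frequency 3: yes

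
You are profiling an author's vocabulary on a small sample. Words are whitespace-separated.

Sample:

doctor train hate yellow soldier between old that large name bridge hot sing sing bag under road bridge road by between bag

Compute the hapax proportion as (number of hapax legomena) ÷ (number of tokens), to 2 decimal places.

Frequencies: between:2, bridge:2, sing:2, bag:2, road:2, doctor:1, train:1, hate:1, yellow:1, soldier:1, old:1, that:1, large:1, name:1, hot:1, under:1, by:1
Hapax count = 12; token count = 22.
Ratio = 12 / 22 = 0.55

0.55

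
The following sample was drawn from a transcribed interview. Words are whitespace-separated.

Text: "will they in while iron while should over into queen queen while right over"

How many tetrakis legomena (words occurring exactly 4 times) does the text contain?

Frequencies: while:3, over:2, queen:2, will:1, they:1, in:1, iron:1, should:1, into:1, right:1
Words with frequency 4: (none)

0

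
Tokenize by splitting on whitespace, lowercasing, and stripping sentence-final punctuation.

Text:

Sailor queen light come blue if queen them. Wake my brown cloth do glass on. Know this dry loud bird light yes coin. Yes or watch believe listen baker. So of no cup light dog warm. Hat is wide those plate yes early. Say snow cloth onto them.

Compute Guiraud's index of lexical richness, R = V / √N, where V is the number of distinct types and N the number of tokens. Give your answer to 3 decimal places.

N = 48, V = 41.
√N = 6.928203
R = 41 / 6.928203 = 5.918

5.918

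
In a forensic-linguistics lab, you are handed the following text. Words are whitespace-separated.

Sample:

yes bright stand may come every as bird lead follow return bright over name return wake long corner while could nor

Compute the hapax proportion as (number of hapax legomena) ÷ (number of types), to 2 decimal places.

Frequencies: bright:2, return:2, yes:1, stand:1, may:1, come:1, every:1, as:1, bird:1, lead:1, follow:1, over:1, name:1, wake:1, long:1, corner:1, while:1, could:1, nor:1
Hapax count = 17; type count = 19.
Ratio = 17 / 19 = 0.89

0.89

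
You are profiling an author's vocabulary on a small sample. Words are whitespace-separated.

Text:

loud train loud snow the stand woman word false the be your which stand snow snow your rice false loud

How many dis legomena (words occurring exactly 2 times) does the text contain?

Frequencies: loud:3, snow:3, the:2, stand:2, false:2, your:2, train:1, woman:1, word:1, be:1, which:1, rice:1
Words with frequency 2: false, stand, the, your

4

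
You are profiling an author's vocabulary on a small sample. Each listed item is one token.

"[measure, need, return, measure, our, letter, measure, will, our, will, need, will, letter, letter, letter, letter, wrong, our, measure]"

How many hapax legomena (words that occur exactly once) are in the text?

Frequencies: letter:5, measure:4, our:3, will:3, need:2, return:1, wrong:1
Hapax (freq=1): return, wrong

2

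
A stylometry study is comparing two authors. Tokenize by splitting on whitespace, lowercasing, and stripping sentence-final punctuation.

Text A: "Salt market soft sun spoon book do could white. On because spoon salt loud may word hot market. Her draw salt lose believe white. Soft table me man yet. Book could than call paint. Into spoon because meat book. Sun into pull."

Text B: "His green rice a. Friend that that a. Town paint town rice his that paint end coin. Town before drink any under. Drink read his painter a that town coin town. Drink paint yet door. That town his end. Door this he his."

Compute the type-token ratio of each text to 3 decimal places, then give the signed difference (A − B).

TTR(A) = 29/42 = 0.690
TTR(B) = 20/43 = 0.465
Difference = 0.690 − 0.465 = 0.225

0.225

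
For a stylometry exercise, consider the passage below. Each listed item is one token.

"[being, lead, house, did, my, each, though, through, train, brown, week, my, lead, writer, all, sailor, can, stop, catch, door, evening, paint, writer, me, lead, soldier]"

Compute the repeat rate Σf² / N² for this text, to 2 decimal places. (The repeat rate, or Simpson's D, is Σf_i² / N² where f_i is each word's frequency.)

0.05

Frequencies: lead:3, my:2, writer:2, being:1, house:1, did:1, each:1, though:1, through:1, train:1, brown:1, week:1, all:1, sailor:1, can:1, stop:1, catch:1, door:1, evening:1, paint:1, … (2 more, each freq 1)
Σf² = 36; N² = 676
Repeat rate = 36 / 676 = 0.05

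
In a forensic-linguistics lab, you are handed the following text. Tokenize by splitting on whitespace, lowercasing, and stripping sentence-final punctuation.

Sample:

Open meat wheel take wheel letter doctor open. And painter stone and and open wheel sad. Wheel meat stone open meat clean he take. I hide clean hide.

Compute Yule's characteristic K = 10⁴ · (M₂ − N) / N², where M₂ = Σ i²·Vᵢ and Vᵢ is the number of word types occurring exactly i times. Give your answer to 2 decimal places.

Frequencies: open:4, wheel:4, meat:3, and:3, take:2, stone:2, clean:2, hide:2, letter:1, doctor:1, painter:1, sad:1, he:1, i:1
N = 28. Frequency spectrum: V_1=6, V_2=4, V_3=2, V_4=2
M₂ = 1²·6 + 2²·4 + 3²·2 + 4²·2 = 72
K = 10000 × (72 − 28) / 28² = 561.22

561.22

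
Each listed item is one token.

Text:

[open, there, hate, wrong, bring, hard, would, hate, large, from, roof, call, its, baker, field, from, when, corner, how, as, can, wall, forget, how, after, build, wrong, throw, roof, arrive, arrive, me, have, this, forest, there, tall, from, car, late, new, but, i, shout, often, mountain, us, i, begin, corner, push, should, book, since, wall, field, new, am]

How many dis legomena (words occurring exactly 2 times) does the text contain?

Frequencies: from:3, there:2, hate:2, wrong:2, roof:2, field:2, corner:2, how:2, wall:2, arrive:2, new:2, i:2, open:1, bring:1, hard:1, would:1, large:1, call:1, its:1, baker:1, … (25 more, each freq 1)
Words with frequency 2: arrive, corner, field, hate, how, i, new, roof, there, wall, wrong

11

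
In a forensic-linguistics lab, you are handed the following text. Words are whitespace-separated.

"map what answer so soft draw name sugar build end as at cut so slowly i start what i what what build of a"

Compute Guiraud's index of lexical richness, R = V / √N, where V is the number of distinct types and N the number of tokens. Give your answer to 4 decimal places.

N = 24, V = 18.
√N = 4.898979
R = 18 / 4.898979 = 3.6742

3.6742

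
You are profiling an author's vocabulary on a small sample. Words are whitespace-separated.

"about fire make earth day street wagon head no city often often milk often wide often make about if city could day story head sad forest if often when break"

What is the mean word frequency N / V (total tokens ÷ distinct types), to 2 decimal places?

N = 30 tokens, V = 20 types.
Mean frequency = N / V = 30 / 20 = 1.50

1.50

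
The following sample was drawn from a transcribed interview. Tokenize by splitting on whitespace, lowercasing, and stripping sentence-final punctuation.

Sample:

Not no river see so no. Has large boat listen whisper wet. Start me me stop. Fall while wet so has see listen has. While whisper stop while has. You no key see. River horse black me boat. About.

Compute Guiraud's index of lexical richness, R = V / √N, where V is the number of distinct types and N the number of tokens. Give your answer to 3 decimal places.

3.363

N = 39, V = 21.
√N = 6.244998
R = 21 / 6.244998 = 3.363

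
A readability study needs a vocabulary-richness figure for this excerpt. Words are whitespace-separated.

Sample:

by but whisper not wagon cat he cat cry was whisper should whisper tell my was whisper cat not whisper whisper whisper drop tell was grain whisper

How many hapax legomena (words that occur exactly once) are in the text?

9

Frequencies: whisper:8, cat:3, was:3, not:2, tell:2, by:1, but:1, wagon:1, he:1, cry:1, should:1, my:1, drop:1, grain:1
Hapax (freq=1): but, by, cry, drop, grain, he, my, should, wagon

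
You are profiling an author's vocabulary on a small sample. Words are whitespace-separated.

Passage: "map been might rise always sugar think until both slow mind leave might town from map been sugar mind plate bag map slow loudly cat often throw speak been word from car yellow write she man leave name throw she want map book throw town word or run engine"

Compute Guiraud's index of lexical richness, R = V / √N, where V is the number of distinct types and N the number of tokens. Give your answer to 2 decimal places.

4.71

N = 49, V = 33.
√N = 7.000000
R = 33 / 7.000000 = 4.71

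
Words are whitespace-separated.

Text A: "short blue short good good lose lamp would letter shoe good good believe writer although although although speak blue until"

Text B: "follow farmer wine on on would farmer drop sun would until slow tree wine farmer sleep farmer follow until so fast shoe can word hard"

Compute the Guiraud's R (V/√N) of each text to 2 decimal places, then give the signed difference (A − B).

A: V=13, N=20, R=2.91
B: V=17, N=25, R=3.40
Difference = 2.91 − 3.40 = -0.49

-0.49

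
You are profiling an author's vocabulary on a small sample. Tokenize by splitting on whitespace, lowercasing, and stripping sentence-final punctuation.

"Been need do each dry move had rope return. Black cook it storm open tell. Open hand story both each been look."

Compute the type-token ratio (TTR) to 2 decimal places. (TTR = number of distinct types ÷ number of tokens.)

N = 22 tokens, V = 19 types.
TTR = V / N = 19 / 22 = 0.86

0.86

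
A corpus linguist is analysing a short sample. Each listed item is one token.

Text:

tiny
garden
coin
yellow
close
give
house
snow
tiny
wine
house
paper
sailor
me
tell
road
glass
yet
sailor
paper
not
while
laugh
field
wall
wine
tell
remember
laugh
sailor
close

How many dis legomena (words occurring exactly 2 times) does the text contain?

7

Frequencies: sailor:3, tiny:2, close:2, house:2, wine:2, paper:2, tell:2, laugh:2, garden:1, coin:1, yellow:1, give:1, snow:1, me:1, road:1, glass:1, yet:1, not:1, while:1, field:1, … (2 more, each freq 1)
Words with frequency 2: close, house, laugh, paper, tell, tiny, wine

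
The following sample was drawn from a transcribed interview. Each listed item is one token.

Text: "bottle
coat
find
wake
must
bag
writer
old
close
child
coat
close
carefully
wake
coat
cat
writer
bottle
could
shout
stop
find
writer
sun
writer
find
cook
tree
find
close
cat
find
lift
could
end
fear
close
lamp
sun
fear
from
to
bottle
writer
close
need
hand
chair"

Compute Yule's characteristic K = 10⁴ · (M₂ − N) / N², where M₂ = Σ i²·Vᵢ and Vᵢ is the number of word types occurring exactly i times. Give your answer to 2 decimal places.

355.90

Frequencies: find:5, writer:5, close:5, bottle:3, coat:3, wake:2, cat:2, could:2, sun:2, fear:2, must:1, bag:1, old:1, child:1, carefully:1, shout:1, stop:1, cook:1, tree:1, lift:1, … (7 more, each freq 1)
N = 48. Frequency spectrum: V_1=17, V_2=5, V_3=2, V_5=3
M₂ = 1²·17 + 2²·5 + 3²·2 + 5²·3 = 130
K = 10000 × (130 − 48) / 48² = 355.90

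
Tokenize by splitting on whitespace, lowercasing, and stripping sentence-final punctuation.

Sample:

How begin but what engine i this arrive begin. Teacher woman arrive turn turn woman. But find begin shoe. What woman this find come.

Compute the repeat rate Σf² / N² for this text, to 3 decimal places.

Frequencies: begin:3, woman:3, but:2, what:2, this:2, arrive:2, turn:2, find:2, how:1, engine:1, i:1, teacher:1, shoe:1, come:1
Σf² = 48; N² = 576
Repeat rate = 48 / 576 = 0.083

0.083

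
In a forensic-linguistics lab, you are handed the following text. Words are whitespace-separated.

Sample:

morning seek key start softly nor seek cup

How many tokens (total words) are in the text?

Tokens: morning, seek, key, start, softly, nor, seek, cup
N = 8

8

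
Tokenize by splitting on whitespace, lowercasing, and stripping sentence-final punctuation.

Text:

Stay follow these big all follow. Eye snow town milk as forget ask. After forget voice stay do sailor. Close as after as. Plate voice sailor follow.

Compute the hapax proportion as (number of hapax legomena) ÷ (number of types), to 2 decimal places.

Frequencies: follow:3, as:3, stay:2, forget:2, after:2, voice:2, sailor:2, these:1, big:1, all:1, eye:1, snow:1, town:1, milk:1, ask:1, do:1, close:1, plate:1
Hapax count = 11; type count = 18.
Ratio = 11 / 18 = 0.61

0.61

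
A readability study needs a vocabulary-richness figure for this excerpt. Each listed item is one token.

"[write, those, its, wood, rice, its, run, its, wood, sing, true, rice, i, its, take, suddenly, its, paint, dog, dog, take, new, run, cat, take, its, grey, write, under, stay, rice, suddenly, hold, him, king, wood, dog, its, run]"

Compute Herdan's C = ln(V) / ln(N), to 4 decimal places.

0.8310

N = 39, V = 21.
ln(V) = 3.044522, ln(N) = 3.663562
C = 3.044522 / 3.663562 = 0.8310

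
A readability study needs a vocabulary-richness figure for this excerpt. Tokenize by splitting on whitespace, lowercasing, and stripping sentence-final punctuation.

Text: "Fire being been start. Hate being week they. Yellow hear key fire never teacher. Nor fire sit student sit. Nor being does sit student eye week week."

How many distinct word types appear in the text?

Distinct types: {been, being, does, eye, fire, hate, hear, key, never, nor, sit, start, student, teacher, they, week, yellow}
V = 17

17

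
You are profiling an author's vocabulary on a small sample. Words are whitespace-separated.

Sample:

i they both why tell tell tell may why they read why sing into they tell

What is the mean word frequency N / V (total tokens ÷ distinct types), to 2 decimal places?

1.78

N = 16 tokens, V = 9 types.
Mean frequency = N / V = 16 / 9 = 1.78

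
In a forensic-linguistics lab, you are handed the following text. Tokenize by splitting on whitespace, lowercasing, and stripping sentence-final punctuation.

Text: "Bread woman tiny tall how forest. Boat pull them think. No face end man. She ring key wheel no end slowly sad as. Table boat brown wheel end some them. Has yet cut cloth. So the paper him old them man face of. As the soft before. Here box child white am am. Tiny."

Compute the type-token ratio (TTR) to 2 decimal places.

0.76

N = 54 tokens, V = 41 types.
TTR = V / N = 41 / 54 = 0.76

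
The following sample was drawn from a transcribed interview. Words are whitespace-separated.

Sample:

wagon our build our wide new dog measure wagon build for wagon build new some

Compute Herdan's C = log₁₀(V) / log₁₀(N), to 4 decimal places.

N = 15, V = 9.
log₁₀(V) = 0.954243, log₁₀(N) = 1.176091
C = 0.954243 / 1.176091 = 0.8114

0.8114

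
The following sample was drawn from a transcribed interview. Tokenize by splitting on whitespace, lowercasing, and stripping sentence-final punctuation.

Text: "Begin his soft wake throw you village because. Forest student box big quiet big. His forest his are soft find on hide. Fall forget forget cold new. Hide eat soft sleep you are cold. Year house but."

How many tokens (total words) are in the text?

37

Tokens: begin, his, soft, wake, throw, you, village, because, forest, student, box, big, quiet, big, his, forest, his, are, soft, find, on, hide, fall, forget, forget, cold, new, hide, eat, soft, sleep, you, are, cold, year, house, but
N = 37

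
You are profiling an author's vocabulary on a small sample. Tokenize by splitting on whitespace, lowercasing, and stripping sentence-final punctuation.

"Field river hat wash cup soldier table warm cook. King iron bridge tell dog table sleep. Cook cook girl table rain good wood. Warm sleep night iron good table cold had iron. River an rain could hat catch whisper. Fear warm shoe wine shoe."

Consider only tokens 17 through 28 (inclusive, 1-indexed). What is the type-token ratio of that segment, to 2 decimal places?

Segment tokens 17–28: cook, cook, girl, table, rain, good, wood, warm, sleep, night, iron, good
Segment N = 12, segment V = 10.
TTR = 10 / 12 = 0.83

0.83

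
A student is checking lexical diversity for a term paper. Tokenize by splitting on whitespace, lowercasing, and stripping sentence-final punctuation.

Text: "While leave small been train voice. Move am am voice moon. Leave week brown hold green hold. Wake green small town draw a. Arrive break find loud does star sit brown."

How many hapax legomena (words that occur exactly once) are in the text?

17

Frequencies: leave:2, small:2, voice:2, am:2, brown:2, hold:2, green:2, while:1, been:1, train:1, move:1, moon:1, week:1, wake:1, town:1, draw:1, a:1, arrive:1, break:1, find:1, … (4 more, each freq 1)
Hapax (freq=1): a, arrive, been, break, does, draw, find, loud, moon, move, sit, star, town, train, wake, week, while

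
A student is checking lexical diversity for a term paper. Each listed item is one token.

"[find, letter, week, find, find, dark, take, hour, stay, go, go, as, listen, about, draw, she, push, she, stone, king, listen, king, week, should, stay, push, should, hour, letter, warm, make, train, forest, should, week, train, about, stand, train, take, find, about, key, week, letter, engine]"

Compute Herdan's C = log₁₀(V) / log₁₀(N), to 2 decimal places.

N = 46, V = 24.
log₁₀(V) = 1.380211, log₁₀(N) = 1.662758
C = 1.380211 / 1.662758 = 0.83

0.83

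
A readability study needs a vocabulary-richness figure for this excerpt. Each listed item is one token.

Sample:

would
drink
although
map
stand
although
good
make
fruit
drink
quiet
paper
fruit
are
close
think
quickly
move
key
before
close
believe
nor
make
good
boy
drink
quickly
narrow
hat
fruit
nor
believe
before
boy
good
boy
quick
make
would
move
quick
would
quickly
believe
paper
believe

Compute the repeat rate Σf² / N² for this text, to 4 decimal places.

Frequencies: believe:4, would:3, drink:3, good:3, make:3, fruit:3, quickly:3, boy:3, although:2, paper:2, close:2, move:2, before:2, nor:2, quick:2, map:1, stand:1, quiet:1, are:1, think:1, … (3 more, each freq 1)
Σf² = 115; N² = 2209
Repeat rate = 115 / 2209 = 0.0521

0.0521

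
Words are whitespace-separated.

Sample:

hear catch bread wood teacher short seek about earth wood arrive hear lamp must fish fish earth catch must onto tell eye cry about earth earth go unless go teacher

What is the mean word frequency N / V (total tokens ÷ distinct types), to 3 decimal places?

1.579

N = 30 tokens, V = 19 types.
Mean frequency = N / V = 30 / 19 = 1.579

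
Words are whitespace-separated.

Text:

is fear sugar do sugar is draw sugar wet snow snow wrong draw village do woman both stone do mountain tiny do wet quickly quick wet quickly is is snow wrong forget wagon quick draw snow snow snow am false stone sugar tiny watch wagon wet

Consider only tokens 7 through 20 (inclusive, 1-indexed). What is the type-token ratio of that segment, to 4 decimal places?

Segment tokens 7–20: draw, sugar, wet, snow, snow, wrong, draw, village, do, woman, both, stone, do, mountain
Segment N = 14, segment V = 11.
TTR = 11 / 14 = 0.7857

0.7857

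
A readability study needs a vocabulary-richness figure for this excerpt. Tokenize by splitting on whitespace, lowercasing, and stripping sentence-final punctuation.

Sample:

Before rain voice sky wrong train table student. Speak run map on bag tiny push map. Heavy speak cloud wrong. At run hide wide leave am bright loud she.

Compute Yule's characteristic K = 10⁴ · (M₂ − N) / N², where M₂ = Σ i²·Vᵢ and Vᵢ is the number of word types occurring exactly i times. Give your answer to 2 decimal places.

Frequencies: wrong:2, speak:2, run:2, map:2, before:1, rain:1, voice:1, sky:1, train:1, table:1, student:1, on:1, bag:1, tiny:1, push:1, heavy:1, cloud:1, at:1, hide:1, wide:1, … (5 more, each freq 1)
N = 29. Frequency spectrum: V_1=21, V_2=4
M₂ = 1²·21 + 2²·4 = 37
K = 10000 × (37 − 29) / 29² = 95.12

95.12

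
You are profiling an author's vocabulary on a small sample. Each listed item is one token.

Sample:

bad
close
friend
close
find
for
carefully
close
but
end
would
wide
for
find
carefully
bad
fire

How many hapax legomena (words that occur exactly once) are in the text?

6

Frequencies: close:3, bad:2, find:2, for:2, carefully:2, friend:1, but:1, end:1, would:1, wide:1, fire:1
Hapax (freq=1): but, end, fire, friend, wide, would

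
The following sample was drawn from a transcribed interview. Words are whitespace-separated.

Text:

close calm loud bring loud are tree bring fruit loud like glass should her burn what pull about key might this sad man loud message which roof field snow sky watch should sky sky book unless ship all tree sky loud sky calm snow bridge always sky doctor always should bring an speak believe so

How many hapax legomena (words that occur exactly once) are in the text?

30

Frequencies: sky:6, loud:5, bring:3, should:3, calm:2, tree:2, snow:2, always:2, close:1, are:1, fruit:1, like:1, glass:1, her:1, burn:1, what:1, pull:1, about:1, key:1, might:1, … (18 more, each freq 1)
Hapax (freq=1): about, all, an, are, believe, book, bridge, burn, close, doctor, field, fruit, glass, her, key, like, man, message, might, pull, roof, sad, ship, so, speak, this, unless, watch, what, which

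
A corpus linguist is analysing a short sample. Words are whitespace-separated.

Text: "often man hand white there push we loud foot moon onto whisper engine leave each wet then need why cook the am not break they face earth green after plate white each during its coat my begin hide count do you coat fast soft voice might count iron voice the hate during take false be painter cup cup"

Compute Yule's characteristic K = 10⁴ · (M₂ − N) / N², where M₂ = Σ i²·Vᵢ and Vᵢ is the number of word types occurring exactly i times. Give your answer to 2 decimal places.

47.56

Frequencies: white:2, each:2, the:2, during:2, coat:2, count:2, voice:2, cup:2, often:1, man:1, hand:1, there:1, push:1, we:1, loud:1, foot:1, moon:1, onto:1, whisper:1, engine:1, … (30 more, each freq 1)
N = 58. Frequency spectrum: V_1=42, V_2=8
M₂ = 1²·42 + 2²·8 = 74
K = 10000 × (74 − 58) / 58² = 47.56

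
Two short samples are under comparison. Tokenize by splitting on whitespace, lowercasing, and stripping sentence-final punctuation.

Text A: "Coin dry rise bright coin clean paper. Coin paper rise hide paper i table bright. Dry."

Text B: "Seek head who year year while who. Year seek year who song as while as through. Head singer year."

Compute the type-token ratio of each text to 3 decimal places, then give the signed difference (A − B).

0.089

TTR(A) = 9/16 = 0.563
TTR(B) = 9/19 = 0.474
Difference = 0.563 − 0.474 = 0.089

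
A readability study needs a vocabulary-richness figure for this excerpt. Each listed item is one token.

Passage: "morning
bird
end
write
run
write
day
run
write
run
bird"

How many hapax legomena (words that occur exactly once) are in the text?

3

Frequencies: write:3, run:3, bird:2, morning:1, end:1, day:1
Hapax (freq=1): day, end, morning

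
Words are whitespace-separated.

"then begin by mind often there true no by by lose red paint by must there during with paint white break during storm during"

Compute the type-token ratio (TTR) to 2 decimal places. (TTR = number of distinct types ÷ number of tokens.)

N = 24 tokens, V = 17 types.
TTR = V / N = 17 / 24 = 0.71

0.71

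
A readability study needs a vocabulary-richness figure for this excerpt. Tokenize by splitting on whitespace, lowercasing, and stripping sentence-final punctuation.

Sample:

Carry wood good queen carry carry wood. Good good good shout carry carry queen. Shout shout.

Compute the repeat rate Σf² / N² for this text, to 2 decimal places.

Frequencies: carry:5, good:4, shout:3, wood:2, queen:2
Σf² = 58; N² = 256
Repeat rate = 58 / 256 = 0.23

0.23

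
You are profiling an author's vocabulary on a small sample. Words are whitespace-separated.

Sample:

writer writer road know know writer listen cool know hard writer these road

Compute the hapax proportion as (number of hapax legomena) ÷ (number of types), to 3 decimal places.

Frequencies: writer:4, know:3, road:2, listen:1, cool:1, hard:1, these:1
Hapax count = 4; type count = 7.
Ratio = 4 / 7 = 0.571

0.571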